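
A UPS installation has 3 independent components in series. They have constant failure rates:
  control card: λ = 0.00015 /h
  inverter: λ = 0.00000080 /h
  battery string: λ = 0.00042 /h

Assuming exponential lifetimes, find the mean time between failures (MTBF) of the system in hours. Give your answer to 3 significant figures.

Series of exponential components: λ_sys = Σ λ_i
λ_sys = 0.00015 + 0.00000080 + 0.00042 = 5.7080e-04 /h
MTBF = 1 / λ_sys = 1750 h

1750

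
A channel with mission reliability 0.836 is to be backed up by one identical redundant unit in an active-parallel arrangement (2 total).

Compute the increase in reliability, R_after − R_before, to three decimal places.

0.137

R_before = 0.836
R_after = 1 − (1 − 0.836)^2 = 0.973
ΔR = 0.973 − 0.836 = 0.137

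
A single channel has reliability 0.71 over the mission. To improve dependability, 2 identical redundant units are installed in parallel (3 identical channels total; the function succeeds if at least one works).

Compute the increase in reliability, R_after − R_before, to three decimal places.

0.266

R_before = 0.71
R_after = 1 − (1 − 0.71)^3 = 0.976
ΔR = 0.976 − 0.71 = 0.266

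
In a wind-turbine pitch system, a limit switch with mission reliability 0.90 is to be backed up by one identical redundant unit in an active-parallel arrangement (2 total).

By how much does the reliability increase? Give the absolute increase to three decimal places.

0.090

R_before = 0.90
R_after = 1 − (1 − 0.90)^2 = 0.990
ΔR = 0.990 − 0.90 = 0.090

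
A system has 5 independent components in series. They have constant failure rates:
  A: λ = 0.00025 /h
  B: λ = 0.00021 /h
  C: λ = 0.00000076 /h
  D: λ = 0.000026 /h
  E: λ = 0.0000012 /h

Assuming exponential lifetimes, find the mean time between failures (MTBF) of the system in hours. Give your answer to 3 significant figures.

2050

Series of exponential components: λ_sys = Σ λ_i
λ_sys = 0.00025 + 0.00021 + 0.00000076 + 0.000026 + 0.0000012 = 4.8796e-04 /h
MTBF = 1 / λ_sys = 2050 h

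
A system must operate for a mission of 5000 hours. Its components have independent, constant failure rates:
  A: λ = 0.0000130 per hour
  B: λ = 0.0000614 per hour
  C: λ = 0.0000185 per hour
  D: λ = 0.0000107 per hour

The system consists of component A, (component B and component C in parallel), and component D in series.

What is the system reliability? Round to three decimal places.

0.868

R(A) = exp(−0.0000130 × 5000) = 0.93707
R(B) = exp(−0.0000614 × 5000) = 0.73565
R(C) = exp(−0.0000185 × 5000) = 0.91165
R(D) = exp(−0.0000107 × 5000) = 0.94791
Parallel (B and C): 1 − (1 − 0.73565)(1 − 0.91165) = 0.97664
Series (A, [0.97664], and D): 0.93707 × 0.97664 × 0.94791 = 0.868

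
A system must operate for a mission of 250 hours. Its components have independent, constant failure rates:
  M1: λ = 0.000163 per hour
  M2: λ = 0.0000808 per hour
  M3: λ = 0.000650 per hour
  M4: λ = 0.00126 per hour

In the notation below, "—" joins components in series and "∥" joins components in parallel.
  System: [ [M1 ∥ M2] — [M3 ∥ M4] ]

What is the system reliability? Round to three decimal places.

R(M1) = exp(−0.000163 × 250) = 0.96007
R(M2) = exp(−0.0000808 × 250) = 0.98000
R(M3) = exp(−0.000650 × 250) = 0.85002
R(M4) = exp(−0.00126 × 250) = 0.72979
Parallel (M1 and M2): 1 − (1 − 0.96007)(1 − 0.98000) = 0.99920
Parallel (M3 and M4): 1 − (1 − 0.85002)(1 − 0.72979) = 0.95947
Series ([0.99920] and [0.95947]): 0.99920 × 0.95947 = 0.959

0.959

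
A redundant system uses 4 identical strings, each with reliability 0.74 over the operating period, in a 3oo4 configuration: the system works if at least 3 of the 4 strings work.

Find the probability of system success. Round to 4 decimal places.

R = Σ_{i=3}^{4} C(4,i) p^i (1−p)^{4−i} with p = 0.74
C(4,3)·0.74^3·0.26^1 = 0.421433
C(4,4)·0.74^4·0.26^0 = 0.299866
Sum = 0.7213

0.7213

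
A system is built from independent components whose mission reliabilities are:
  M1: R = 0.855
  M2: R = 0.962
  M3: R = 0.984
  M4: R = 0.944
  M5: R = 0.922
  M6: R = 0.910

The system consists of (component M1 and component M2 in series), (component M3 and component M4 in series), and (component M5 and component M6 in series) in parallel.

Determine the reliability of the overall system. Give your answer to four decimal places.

Series (M1 and M2): 0.855000 × 0.962000 = 0.822510
Series (M3 and M4): 0.984000 × 0.944000 = 0.928896
Series (M5 and M6): 0.922000 × 0.910000 = 0.839020
Parallel ([0.822510], [0.928896], and [0.839020]): 1 − (1 − 0.822510)(1 − 0.928896)(1 − 0.839020) = 0.9980

0.9980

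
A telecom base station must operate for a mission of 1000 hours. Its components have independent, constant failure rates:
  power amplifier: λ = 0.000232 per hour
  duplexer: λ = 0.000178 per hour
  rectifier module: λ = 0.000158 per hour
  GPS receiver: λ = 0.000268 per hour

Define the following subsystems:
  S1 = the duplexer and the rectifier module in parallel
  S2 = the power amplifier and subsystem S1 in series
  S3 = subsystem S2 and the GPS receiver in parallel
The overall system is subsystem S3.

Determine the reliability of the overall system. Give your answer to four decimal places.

0.9469

R(power amplifier) = exp(−0.000232 × 1000) = 0.792946
R(duplexer) = exp(−0.000178 × 1000) = 0.836942
R(rectifier module) = exp(−0.000158 × 1000) = 0.853850
R(GPS receiver) = exp(−0.000268 × 1000) = 0.764908
Parallel (duplexer and rectifier module): 1 − (1 − 0.836942)(1 − 0.853850) = 0.976169
Series (power amplifier and [0.976169]): 0.792946 × 0.976169 = 0.774049
Parallel ([0.774049] and GPS receiver): 1 − (1 − 0.774049)(1 − 0.764908) = 0.9469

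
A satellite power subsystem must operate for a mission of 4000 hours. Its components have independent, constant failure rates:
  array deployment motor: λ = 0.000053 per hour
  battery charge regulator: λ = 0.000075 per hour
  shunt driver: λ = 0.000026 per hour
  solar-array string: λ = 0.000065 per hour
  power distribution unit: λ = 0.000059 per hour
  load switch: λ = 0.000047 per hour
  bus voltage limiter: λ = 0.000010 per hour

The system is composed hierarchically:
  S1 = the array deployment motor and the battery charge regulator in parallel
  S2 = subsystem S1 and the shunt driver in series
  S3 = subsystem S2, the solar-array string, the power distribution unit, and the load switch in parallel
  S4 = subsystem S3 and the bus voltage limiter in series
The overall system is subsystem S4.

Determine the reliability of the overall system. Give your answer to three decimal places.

0.960

R(array deployment motor) = exp(−0.000053 × 4000) = 0.80896
R(battery charge regulator) = exp(−0.000075 × 4000) = 0.74082
R(shunt driver) = exp(−0.000026 × 4000) = 0.90123
R(solar-array string) = exp(−0.000065 × 4000) = 0.77105
R(power distribution unit) = exp(−0.000059 × 4000) = 0.78978
R(load switch) = exp(−0.000047 × 4000) = 0.82861
R(bus voltage limiter) = exp(−0.000010 × 4000) = 0.96079
Parallel (array deployment motor and battery charge regulator): 1 − (1 − 0.80896)(1 − 0.74082) = 0.95049
Series ([0.95049] and shunt driver): 0.95049 × 0.90123 = 0.85661
Parallel ([0.85661], solar-array string, power distribution unit, and load switch): 1 − (1 − 0.85661)(1 − 0.77105)(1 − 0.78978)(1 − 0.82861) = 0.99882
Series ([0.99882] and bus voltage limiter): 0.99882 × 0.96079 = 0.960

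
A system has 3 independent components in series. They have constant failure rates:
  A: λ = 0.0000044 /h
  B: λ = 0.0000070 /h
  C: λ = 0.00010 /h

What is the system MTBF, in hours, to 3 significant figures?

8980

Series of exponential components: λ_sys = Σ λ_i
λ_sys = 0.0000044 + 0.0000070 + 0.00010 = 1.1140e-04 /h
MTBF = 1 / λ_sys = 8980 h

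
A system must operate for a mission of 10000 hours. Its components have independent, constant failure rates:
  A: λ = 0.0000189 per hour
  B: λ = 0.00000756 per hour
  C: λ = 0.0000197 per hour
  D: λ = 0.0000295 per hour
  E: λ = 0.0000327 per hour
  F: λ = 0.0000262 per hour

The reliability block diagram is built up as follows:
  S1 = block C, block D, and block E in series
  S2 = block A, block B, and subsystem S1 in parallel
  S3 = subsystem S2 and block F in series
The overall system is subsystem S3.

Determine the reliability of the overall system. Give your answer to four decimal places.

R(A) = exp(−0.0000189 × 10000) = 0.827787
R(B) = exp(−0.00000756 × 10000) = 0.927187
R(C) = exp(−0.0000197 × 10000) = 0.821191
R(D) = exp(−0.0000295 × 10000) = 0.744532
R(E) = exp(−0.0000327 × 10000) = 0.721084
R(F) = exp(−0.0000262 × 10000) = 0.769511
Series (C, D, and E): 0.821191 × 0.744532 × 0.721084 = 0.440873
Parallel (A, B, and [0.440873]): 1 − (1 − 0.827787)(1 − 0.927187)(1 − 0.440873) = 0.992989
Series ([0.992989] and F): 0.992989 × 0.769511 = 0.7641

0.7641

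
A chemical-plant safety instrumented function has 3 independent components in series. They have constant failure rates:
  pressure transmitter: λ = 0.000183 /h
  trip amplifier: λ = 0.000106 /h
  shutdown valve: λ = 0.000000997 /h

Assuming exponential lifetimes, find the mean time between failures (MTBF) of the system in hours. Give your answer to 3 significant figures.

3450

Series of exponential components: λ_sys = Σ λ_i
λ_sys = 0.000183 + 0.000106 + 0.000000997 = 2.9000e-04 /h
MTBF = 1 / λ_sys = 3450 h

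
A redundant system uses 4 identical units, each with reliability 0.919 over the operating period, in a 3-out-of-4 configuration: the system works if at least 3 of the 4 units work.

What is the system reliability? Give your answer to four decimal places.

0.9648

R = Σ_{i=3}^{4} C(4,i) p^i (1−p)^{4−i} with p = 0.919
C(4,3)·0.919^3·0.081^1 = 0.251473
C(4,4)·0.919^4·0.081^0 = 0.713283
Sum = 0.9648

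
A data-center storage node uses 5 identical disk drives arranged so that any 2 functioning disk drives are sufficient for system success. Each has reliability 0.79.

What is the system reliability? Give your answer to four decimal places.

0.9919

R = Σ_{i=2}^{5} C(5,i) p^i (1−p)^{5−i} with p = 0.79
C(5,2)·0.79^2·0.21^3 = 0.057798
C(5,3)·0.79^3·0.21^2 = 0.217430
C(5,4)·0.79^4·0.21^1 = 0.408976
C(5,5)·0.79^5·0.21^0 = 0.307706
Sum = 0.9919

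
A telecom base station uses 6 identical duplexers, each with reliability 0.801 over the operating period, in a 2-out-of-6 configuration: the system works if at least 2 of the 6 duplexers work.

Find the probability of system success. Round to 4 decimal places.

R = Σ_{i=2}^{6} C(6,i) p^i (1−p)^{6−i} with p = 0.801
C(6,2)·0.801^2·0.199^4 = 0.015093
C(6,3)·0.801^3·0.199^3 = 0.081000
C(6,4)·0.801^4·0.199^2 = 0.244527
C(6,5)·0.801^5·0.199^1 = 0.393701
C(6,6)·0.801^6·0.199^0 = 0.264116
Sum = 0.9984

0.9984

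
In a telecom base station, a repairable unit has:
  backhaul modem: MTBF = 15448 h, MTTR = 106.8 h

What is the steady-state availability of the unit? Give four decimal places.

0.9931

A(backhaul modem) = MTBF/(MTBF+MTTR) = 15448/(15448+106.8) = 0.9931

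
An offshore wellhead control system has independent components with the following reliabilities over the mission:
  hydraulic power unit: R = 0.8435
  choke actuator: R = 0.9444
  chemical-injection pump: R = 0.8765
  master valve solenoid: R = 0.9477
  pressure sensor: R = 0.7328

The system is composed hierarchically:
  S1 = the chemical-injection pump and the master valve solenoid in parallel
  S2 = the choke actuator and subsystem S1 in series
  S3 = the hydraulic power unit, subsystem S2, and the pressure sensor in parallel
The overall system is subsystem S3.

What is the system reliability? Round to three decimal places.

0.997

Parallel (chemical-injection pump and master valve solenoid): 1 − (1 − 0.87650)(1 − 0.94770) = 0.99354
Series (choke actuator and [0.99354]): 0.94440 × 0.99354 = 0.93830
Parallel (hydraulic power unit, [0.93830], and pressure sensor): 1 − (1 − 0.84350)(1 − 0.93830)(1 − 0.73280) = 0.997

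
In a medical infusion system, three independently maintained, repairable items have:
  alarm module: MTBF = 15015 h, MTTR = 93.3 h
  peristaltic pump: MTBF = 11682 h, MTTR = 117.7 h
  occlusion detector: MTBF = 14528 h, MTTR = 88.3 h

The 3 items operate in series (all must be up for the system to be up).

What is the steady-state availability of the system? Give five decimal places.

A(alarm module) = MTBF/(MTBF+MTTR) = 15015/(15015+93.3) = 0.993825
A(peristaltic pump) = MTBF/(MTBF+MTTR) = 11682/(11682+117.7) = 0.990025
A(occlusion detector) = MTBF/(MTBF+MTTR) = 14528/(14528+88.3) = 0.993959
Series availability: 0.993825 × 0.990025 × 0.993959 = 0.97797

0.97797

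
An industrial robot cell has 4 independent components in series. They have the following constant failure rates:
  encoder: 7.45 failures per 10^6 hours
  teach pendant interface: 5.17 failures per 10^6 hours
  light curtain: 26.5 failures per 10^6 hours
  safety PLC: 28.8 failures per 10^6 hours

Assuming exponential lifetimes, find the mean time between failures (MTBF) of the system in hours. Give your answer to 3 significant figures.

14700

Series of exponential components: λ_sys = Σ λ_i
λ_sys = 0.00000745 + 0.00000517 + 0.0000265 + 0.0000288 = 6.7920e-05 /h
MTBF = 1 / λ_sys = 14700 h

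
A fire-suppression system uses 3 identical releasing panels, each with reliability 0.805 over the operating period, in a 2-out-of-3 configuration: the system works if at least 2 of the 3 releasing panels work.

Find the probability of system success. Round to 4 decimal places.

R = Σ_{i=2}^{3} C(3,i) p^i (1−p)^{3−i} with p = 0.805
C(3,2)·0.805^2·0.195^1 = 0.379095
C(3,3)·0.805^3·0.195^0 = 0.521660
Sum = 0.9008

0.9008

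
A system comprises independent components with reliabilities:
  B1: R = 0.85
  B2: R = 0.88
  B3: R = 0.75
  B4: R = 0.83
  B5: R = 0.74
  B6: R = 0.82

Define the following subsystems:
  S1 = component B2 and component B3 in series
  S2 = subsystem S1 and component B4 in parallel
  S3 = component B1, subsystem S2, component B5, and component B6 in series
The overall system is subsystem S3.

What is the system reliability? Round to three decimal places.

0.486

Series (B2 and B3): 0.88000 × 0.75000 = 0.66000
Parallel ([0.66000] and B4): 1 − (1 − 0.66000)(1 − 0.83000) = 0.94220
Series (B1, [0.94220], B5, and B6): 0.85000 × 0.94220 × 0.74000 × 0.82000 = 0.486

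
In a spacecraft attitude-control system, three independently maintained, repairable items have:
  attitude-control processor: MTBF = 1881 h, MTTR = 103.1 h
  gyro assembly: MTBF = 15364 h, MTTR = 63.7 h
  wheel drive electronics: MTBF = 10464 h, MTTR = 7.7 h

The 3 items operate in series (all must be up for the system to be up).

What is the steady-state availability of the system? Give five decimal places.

0.94343

A(attitude-control processor) = MTBF/(MTBF+MTTR) = 1881/(1881+103.1) = 0.948037
A(gyro assembly) = MTBF/(MTBF+MTTR) = 15364/(15364+63.7) = 0.995871
A(wheel drive electronics) = MTBF/(MTBF+MTTR) = 10464/(10464+7.7) = 0.999265
Series availability: 0.948037 × 0.995871 × 0.999265 = 0.94343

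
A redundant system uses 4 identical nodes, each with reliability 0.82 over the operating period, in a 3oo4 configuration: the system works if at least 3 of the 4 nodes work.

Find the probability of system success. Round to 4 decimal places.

0.8491

R = Σ_{i=3}^{4} C(4,i) p^i (1−p)^{4−i} with p = 0.82
C(4,3)·0.82^3·0.18^1 = 0.396985
C(4,4)·0.82^4·0.18^0 = 0.452122
Sum = 0.8491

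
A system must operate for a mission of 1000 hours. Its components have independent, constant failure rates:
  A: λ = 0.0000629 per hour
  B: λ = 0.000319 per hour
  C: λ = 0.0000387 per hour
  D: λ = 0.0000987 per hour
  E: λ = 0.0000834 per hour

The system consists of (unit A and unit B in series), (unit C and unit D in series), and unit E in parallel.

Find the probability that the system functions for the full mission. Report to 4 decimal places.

R(A) = exp(−0.0000629 × 1000) = 0.939037
R(B) = exp(−0.000319 × 1000) = 0.726876
R(C) = exp(−0.0000387 × 1000) = 0.962039
R(D) = exp(−0.0000987 × 1000) = 0.906014
R(E) = exp(−0.0000834 × 1000) = 0.919983
Series (A and B): 0.939037 × 0.726876 = 0.682563
Series (C and D): 0.962039 × 0.906014 = 0.871621
Parallel ([0.682563], [0.871621], and E): 1 − (1 − 0.682563)(1 − 0.871621)(1 − 0.919983) = 0.9967

0.9967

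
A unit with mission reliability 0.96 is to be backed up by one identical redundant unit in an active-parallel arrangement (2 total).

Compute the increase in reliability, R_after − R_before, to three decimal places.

R_before = 0.96
R_after = 1 − (1 − 0.96)^2 = 0.998
ΔR = 0.998 − 0.96 = 0.038

0.038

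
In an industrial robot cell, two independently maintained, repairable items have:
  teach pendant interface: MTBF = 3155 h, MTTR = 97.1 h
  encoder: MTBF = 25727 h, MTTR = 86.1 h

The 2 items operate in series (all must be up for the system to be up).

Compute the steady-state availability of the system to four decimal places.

A(teach pendant interface) = MTBF/(MTBF+MTTR) = 3155/(3155+97.1) = 0.970142
A(encoder) = MTBF/(MTBF+MTTR) = 25727/(25727+86.1) = 0.996664
Series availability: 0.970142 × 0.996664 = 0.9669

0.9669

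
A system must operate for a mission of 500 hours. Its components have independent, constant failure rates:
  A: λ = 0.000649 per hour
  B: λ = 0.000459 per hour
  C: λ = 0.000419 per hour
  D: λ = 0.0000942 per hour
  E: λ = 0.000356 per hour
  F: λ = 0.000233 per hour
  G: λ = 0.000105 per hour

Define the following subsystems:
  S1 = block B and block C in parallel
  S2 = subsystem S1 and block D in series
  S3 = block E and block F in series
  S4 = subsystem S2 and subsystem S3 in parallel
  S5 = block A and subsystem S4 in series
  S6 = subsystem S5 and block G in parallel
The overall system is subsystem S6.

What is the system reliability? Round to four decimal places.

R(A) = exp(−0.000649 × 500) = 0.722889
R(B) = exp(−0.000459 × 500) = 0.794931
R(C) = exp(−0.000419 × 500) = 0.810990
R(D) = exp(−0.0000942 × 500) = 0.953992
R(E) = exp(−0.000356 × 500) = 0.836942
R(F) = exp(−0.000233 × 500) = 0.890030
R(G) = exp(−0.000105 × 500) = 0.948854
Parallel (B and C): 1 − (1 − 0.794931)(1 − 0.810990) = 0.961240
Series ([0.961240] and D): 0.961240 × 0.953992 = 0.917015
Series (E and F): 0.836942 × 0.890030 = 0.744903
Parallel ([0.917015] and [0.744903]): 1 − (1 − 0.917015)(1 − 0.744903) = 0.978831
Series (A and [0.978831]): 0.722889 × 0.978831 = 0.707586
Parallel ([0.707586] and G): 1 − (1 − 0.707586)(1 − 0.948854) = 0.9850

0.9850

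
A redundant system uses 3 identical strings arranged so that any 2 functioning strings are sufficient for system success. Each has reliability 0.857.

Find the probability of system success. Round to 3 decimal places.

0.945

R = Σ_{i=2}^{3} C(3,i) p^i (1−p)^{3−i} with p = 0.857
C(3,2)·0.857^2·0.143^1 = 0.31508
C(3,3)·0.857^3·0.143^0 = 0.62942
Sum = 0.945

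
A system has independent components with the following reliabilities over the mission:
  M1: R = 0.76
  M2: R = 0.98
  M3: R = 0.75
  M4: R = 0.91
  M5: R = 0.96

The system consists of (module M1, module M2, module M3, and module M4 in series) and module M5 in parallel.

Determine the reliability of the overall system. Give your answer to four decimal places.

0.9803

Series (M1, M2, M3, and M4): 0.760000 × 0.980000 × 0.750000 × 0.910000 = 0.508326
Parallel ([0.508326] and M5): 1 − (1 − 0.508326)(1 − 0.960000) = 0.9803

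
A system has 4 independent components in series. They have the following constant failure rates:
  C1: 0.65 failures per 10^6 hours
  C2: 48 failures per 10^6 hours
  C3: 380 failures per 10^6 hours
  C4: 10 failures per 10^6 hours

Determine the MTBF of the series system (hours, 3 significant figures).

2280

Series of exponential components: λ_sys = Σ λ_i
λ_sys = 0.00000065 + 0.000048 + 0.00038 + 0.000010 = 4.3865e-04 /h
MTBF = 1 / λ_sys = 2280 h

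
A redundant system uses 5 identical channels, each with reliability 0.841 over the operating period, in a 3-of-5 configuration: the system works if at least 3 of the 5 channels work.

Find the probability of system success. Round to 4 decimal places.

R = Σ_{i=3}^{5} C(5,i) p^i (1−p)^{5−i} with p = 0.841
C(5,3)·0.841^3·0.159^2 = 0.150377
C(5,4)·0.841^4·0.159^1 = 0.397696
C(5,5)·0.841^5·0.159^0 = 0.420707
Sum = 0.9688

0.9688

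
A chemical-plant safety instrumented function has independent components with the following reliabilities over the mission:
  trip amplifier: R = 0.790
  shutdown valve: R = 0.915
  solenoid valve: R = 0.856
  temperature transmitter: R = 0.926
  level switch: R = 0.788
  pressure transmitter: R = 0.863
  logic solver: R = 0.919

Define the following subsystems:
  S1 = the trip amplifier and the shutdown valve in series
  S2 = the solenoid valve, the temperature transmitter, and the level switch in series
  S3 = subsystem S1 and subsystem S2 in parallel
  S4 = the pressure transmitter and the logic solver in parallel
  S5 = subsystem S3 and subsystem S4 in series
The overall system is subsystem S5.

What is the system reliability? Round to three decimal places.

Series (trip amplifier and shutdown valve): 0.79000 × 0.91500 = 0.72285
Series (solenoid valve, temperature transmitter, and level switch): 0.85600 × 0.92600 × 0.78800 = 0.62461
Parallel ([0.72285] and [0.62461]): 1 − (1 − 0.72285)(1 − 0.62461) = 0.89596
Parallel (pressure transmitter and logic solver): 1 − (1 − 0.86300)(1 − 0.91900) = 0.98890
Series ([0.89596] and [0.98890]): 0.89596 × 0.98890 = 0.886

0.886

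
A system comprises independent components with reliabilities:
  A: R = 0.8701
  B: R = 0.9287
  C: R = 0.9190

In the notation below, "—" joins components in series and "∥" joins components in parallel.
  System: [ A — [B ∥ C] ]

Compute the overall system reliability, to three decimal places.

Parallel (B and C): 1 − (1 − 0.92870)(1 − 0.91900) = 0.99422
Series (A and [0.99422]): 0.87010 × 0.99422 = 0.865

0.865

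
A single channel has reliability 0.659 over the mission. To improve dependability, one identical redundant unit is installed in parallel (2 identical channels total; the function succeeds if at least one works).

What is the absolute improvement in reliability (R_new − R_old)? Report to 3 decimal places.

0.225

R_before = 0.659
R_after = 1 − (1 − 0.659)^2 = 0.884
ΔR = 0.884 − 0.659 = 0.225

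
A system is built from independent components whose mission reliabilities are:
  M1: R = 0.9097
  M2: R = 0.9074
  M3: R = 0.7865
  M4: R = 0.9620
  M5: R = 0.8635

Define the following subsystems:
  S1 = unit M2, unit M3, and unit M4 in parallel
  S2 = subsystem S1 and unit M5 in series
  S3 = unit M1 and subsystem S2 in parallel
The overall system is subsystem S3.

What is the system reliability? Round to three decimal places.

0.988

Parallel (M2, M3, and M4): 1 − (1 − 0.90740)(1 − 0.78650)(1 − 0.96200) = 0.99925
Series ([0.99925] and M5): 0.99925 × 0.86350 = 0.86285
Parallel (M1 and [0.86285]): 1 − (1 − 0.90970)(1 − 0.86285) = 0.988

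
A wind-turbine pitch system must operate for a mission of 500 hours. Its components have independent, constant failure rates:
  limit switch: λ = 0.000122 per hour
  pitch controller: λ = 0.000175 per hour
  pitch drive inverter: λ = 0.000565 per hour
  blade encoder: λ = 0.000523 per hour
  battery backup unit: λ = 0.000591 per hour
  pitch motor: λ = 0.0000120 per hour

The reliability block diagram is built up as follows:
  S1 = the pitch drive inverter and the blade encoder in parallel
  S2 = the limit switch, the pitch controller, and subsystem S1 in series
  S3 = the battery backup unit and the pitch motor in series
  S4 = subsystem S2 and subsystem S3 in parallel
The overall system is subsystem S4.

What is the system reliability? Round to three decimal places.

0.951

R(limit switch) = exp(−0.000122 × 500) = 0.94082
R(pitch controller) = exp(−0.000175 × 500) = 0.91622
R(pitch drive inverter) = exp(−0.000565 × 500) = 0.75390
R(blade encoder) = exp(−0.000523 × 500) = 0.76990
R(battery backup unit) = exp(−0.000591 × 500) = 0.74416
R(pitch motor) = exp(−0.0000120 × 500) = 0.99402
Parallel (pitch drive inverter and blade encoder): 1 − (1 − 0.75390)(1 − 0.76990) = 0.94337
Series (limit switch, pitch controller, and [0.94337]): 0.94082 × 0.91622 × 0.94337 = 0.81318
Series (battery backup unit and pitch motor): 0.74416 × 0.99402 = 0.73971
Parallel ([0.81318] and [0.73971]): 1 − (1 − 0.81318)(1 − 0.73971) = 0.951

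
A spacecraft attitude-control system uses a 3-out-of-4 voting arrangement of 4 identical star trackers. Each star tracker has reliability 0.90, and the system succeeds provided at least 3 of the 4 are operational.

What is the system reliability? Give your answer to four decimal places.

0.9477

R = Σ_{i=3}^{4} C(4,i) p^i (1−p)^{4−i} with p = 0.90
C(4,3)·0.90^3·0.10^1 = 0.291600
C(4,4)·0.90^4·0.10^0 = 0.656100
Sum = 0.9477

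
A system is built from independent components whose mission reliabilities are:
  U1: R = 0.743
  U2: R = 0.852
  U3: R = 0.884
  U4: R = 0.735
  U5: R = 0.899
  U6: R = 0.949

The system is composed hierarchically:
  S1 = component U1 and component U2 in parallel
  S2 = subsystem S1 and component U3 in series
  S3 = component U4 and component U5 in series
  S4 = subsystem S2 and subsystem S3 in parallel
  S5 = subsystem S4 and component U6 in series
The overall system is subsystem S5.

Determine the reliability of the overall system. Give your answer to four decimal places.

Parallel (U1 and U2): 1 − (1 − 0.743000)(1 − 0.852000) = 0.961964
Series ([0.961964] and U3): 0.961964 × 0.884000 = 0.850376
Series (U4 and U5): 0.735000 × 0.899000 = 0.660765
Parallel ([0.850376] and [0.660765]): 1 − (1 − 0.850376)(1 − 0.660765) = 0.949242
Series ([0.949242] and U6): 0.949242 × 0.949000 = 0.9008

0.9008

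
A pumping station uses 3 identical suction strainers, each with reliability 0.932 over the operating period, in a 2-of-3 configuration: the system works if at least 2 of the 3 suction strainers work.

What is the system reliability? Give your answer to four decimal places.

R = Σ_{i=2}^{3} C(3,i) p^i (1−p)^{3−i} with p = 0.932
C(3,2)·0.932^2·0.068^1 = 0.177199
C(3,3)·0.932^3·0.068^0 = 0.809558
Sum = 0.9868

0.9868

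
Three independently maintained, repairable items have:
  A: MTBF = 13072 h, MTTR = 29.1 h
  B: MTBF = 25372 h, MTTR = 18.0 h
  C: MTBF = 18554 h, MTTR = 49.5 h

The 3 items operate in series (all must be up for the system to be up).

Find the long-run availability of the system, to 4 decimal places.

0.9944

A(A) = MTBF/(MTBF+MTTR) = 13072/(13072+29.1) = 0.997779
A(B) = MTBF/(MTBF+MTTR) = 25372/(25372+18.0) = 0.999291
A(C) = MTBF/(MTBF+MTTR) = 18554/(18554+49.5) = 0.997339
Series availability: 0.997779 × 0.999291 × 0.997339 = 0.9944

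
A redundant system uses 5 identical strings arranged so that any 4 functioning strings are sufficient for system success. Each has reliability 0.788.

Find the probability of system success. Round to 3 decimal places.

R = Σ_{i=4}^{5} C(5,i) p^i (1−p)^{5−i} with p = 0.788
C(5,4)·0.788^4·0.212^1 = 0.40871
C(5,5)·0.788^5·0.212^0 = 0.30383
Sum = 0.713

0.713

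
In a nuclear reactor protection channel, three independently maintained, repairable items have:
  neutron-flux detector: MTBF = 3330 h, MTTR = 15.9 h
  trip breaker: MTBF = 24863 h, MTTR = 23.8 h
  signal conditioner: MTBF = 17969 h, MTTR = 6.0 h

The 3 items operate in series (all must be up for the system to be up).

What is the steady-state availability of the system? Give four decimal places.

0.9940

A(neutron-flux detector) = MTBF/(MTBF+MTTR) = 3330/(3330+15.9) = 0.995248
A(trip breaker) = MTBF/(MTBF+MTTR) = 24863/(24863+23.8) = 0.999044
A(signal conditioner) = MTBF/(MTBF+MTTR) = 17969/(17969+6.0) = 0.999666
Series availability: 0.995248 × 0.999044 × 0.999666 = 0.9940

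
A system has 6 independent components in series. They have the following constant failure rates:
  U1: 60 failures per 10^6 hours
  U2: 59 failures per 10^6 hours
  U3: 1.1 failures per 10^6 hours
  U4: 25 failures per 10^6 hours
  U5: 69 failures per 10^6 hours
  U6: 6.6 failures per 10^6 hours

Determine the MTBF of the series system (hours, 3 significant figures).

Series of exponential components: λ_sys = Σ λ_i
λ_sys = 0.000060 + 0.000059 + 0.0000011 + 0.000025 + 0.000069 + 0.0000066 = 2.2070e-04 /h
MTBF = 1 / λ_sys = 4530 h

4530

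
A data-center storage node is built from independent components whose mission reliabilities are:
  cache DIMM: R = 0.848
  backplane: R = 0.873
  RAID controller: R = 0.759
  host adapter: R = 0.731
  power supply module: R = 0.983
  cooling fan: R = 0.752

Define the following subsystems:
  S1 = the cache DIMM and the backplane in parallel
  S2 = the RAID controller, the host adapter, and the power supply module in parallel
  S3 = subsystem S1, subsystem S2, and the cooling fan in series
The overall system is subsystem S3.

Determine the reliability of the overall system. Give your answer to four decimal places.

0.7367

Parallel (cache DIMM and backplane): 1 − (1 − 0.848000)(1 − 0.873000) = 0.980696
Parallel (RAID controller, host adapter, and power supply module): 1 − (1 − 0.759000)(1 − 0.731000)(1 − 0.983000) = 0.998898
Series ([0.980696], [0.998898], and cooling fan): 0.980696 × 0.998898 × 0.752000 = 0.7367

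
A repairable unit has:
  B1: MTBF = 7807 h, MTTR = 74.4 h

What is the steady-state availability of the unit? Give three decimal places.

A(B1) = MTBF/(MTBF+MTTR) = 7807/(7807+74.4) = 0.991

0.991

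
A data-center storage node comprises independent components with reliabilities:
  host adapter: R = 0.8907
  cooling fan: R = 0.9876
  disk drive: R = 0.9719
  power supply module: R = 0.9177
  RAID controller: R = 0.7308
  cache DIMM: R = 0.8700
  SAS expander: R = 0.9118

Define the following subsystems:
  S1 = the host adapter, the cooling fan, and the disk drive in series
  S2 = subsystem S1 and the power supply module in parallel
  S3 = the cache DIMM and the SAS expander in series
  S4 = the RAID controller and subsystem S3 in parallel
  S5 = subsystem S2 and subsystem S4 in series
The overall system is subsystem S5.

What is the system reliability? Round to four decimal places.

Series (host adapter, cooling fan, and disk drive): 0.890700 × 0.987600 × 0.971900 = 0.854937
Parallel ([0.854937] and power supply module): 1 − (1 − 0.854937)(1 − 0.917700) = 0.988061
Series (cache DIMM and SAS expander): 0.870000 × 0.911800 = 0.793266
Parallel (RAID controller and [0.793266]): 1 − (1 − 0.730800)(1 − 0.793266) = 0.944347
Series ([0.988061] and [0.944347]): 0.988061 × 0.944347 = 0.9331

0.9331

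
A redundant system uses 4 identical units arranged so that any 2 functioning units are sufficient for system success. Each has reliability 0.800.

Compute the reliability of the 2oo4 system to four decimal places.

0.9728

R = Σ_{i=2}^{4} C(4,i) p^i (1−p)^{4−i} with p = 0.800
C(4,2)·0.800^2·0.200^2 = 0.153600
C(4,3)·0.800^3·0.200^1 = 0.409600
C(4,4)·0.800^4·0.200^0 = 0.409600
Sum = 0.9728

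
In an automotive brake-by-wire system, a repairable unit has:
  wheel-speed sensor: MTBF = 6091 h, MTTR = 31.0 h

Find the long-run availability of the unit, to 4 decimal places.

0.9949

A(wheel-speed sensor) = MTBF/(MTBF+MTTR) = 6091/(6091+31.0) = 0.9949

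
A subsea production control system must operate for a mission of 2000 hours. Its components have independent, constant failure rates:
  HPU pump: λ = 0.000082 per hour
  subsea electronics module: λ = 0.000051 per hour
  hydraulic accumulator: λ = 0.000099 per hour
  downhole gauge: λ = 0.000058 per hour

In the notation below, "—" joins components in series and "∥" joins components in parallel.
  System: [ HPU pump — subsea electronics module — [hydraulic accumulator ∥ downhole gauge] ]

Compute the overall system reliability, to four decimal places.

0.7514

R(HPU pump) = exp(−0.000082 × 2000) = 0.848742
R(subsea electronics module) = exp(−0.000051 × 2000) = 0.903030
R(hydraulic accumulator) = exp(−0.000099 × 2000) = 0.820370
R(downhole gauge) = exp(−0.000058 × 2000) = 0.890475
Parallel (hydraulic accumulator and downhole gauge): 1 − (1 − 0.820370)(1 − 0.890475) = 0.980326
Series (HPU pump, subsea electronics module, and [0.980326]): 0.848742 × 0.903030 × 0.980326 = 0.7514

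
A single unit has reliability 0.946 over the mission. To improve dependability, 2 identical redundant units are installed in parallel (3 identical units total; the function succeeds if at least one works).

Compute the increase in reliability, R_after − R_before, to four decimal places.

0.0538

R_before = 0.946
R_after = 1 − (1 − 0.946)^3 = 0.9998
ΔR = 0.9998 − 0.946 = 0.0538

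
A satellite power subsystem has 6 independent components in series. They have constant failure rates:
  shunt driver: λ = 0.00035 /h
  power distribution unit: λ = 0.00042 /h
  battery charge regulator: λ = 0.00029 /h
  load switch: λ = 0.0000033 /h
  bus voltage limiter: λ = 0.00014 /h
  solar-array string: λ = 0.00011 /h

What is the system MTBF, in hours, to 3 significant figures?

761

Series of exponential components: λ_sys = Σ λ_i
λ_sys = 0.00035 + 0.00042 + 0.00029 + 0.0000033 + 0.00014 + 0.00011 = 1.3133e-03 /h
MTBF = 1 / λ_sys = 761 h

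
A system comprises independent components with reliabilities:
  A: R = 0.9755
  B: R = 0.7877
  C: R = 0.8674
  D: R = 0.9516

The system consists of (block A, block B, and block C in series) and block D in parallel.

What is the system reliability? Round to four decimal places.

0.9839

Series (A, B, and C): 0.975500 × 0.787700 × 0.867400 = 0.666511
Parallel ([0.666511] and D): 1 − (1 − 0.666511)(1 − 0.951600) = 0.9839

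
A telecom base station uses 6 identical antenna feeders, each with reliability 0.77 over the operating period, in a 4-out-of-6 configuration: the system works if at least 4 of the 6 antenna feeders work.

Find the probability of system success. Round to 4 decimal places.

0.8609

R = Σ_{i=4}^{6} C(6,i) p^i (1−p)^{6−i} with p = 0.77
C(6,4)·0.77^4·0.23^2 = 0.278939
C(6,5)·0.77^5·0.23^1 = 0.373536
C(6,6)·0.77^6·0.23^0 = 0.208422
Sum = 0.8609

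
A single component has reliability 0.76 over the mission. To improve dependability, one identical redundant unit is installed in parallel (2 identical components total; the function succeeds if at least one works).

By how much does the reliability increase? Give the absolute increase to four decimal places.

0.1824

R_before = 0.76
R_after = 1 − (1 − 0.76)^2 = 0.9424
ΔR = 0.9424 − 0.76 = 0.1824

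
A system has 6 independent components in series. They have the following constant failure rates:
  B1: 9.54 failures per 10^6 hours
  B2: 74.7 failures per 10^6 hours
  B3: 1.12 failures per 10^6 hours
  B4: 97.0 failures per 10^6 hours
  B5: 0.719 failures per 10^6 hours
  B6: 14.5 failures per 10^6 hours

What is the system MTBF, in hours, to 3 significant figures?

5060

Series of exponential components: λ_sys = Σ λ_i
λ_sys = 0.00000954 + 0.0000747 + 0.00000112 + 0.0000970 + 0.000000719 + 0.0000145 = 1.9758e-04 /h
MTBF = 1 / λ_sys = 5060 h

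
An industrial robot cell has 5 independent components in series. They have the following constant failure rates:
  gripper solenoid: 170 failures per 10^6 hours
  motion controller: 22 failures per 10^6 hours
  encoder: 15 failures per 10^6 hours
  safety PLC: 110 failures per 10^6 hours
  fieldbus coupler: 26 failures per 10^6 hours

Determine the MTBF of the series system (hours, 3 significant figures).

2920

Series of exponential components: λ_sys = Σ λ_i
λ_sys = 0.00017 + 0.000022 + 0.000015 + 0.00011 + 0.000026 = 3.4300e-04 /h
MTBF = 1 / λ_sys = 2920 h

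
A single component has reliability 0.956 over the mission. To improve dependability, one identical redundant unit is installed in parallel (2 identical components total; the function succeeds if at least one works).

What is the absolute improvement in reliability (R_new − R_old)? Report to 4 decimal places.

R_before = 0.956
R_after = 1 − (1 − 0.956)^2 = 0.9981
ΔR = 0.9981 − 0.956 = 0.0421

0.0421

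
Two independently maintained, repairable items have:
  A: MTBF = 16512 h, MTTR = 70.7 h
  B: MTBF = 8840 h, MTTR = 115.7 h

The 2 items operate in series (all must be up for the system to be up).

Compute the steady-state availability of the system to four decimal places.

0.9829

A(A) = MTBF/(MTBF+MTTR) = 16512/(16512+70.7) = 0.995737
A(B) = MTBF/(MTBF+MTTR) = 8840/(8840+115.7) = 0.987081
Series availability: 0.995737 × 0.987081 = 0.9829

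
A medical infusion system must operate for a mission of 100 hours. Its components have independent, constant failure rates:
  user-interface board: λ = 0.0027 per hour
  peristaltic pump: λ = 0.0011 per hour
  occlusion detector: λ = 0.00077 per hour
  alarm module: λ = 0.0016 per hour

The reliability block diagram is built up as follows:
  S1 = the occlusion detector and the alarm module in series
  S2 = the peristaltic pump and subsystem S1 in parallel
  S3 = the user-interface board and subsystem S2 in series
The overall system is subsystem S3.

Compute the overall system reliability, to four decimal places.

R(user-interface board) = exp(−0.0027 × 100) = 0.763379
R(peristaltic pump) = exp(−0.0011 × 100) = 0.895834
R(occlusion detector) = exp(−0.00077 × 100) = 0.925890
R(alarm module) = exp(−0.0016 × 100) = 0.852144
Series (occlusion detector and alarm module): 0.925890 × 0.852144 = 0.788992
Parallel (peristaltic pump and [0.788992]): 1 − (1 − 0.895834)(1 − 0.788992) = 0.978020
Series (user-interface board and [0.978020]): 0.763379 × 0.978020 = 0.7466

0.7466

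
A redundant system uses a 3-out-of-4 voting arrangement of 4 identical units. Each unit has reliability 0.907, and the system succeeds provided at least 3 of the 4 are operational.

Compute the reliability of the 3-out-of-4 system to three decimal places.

R = Σ_{i=3}^{4} C(4,i) p^i (1−p)^{4−i} with p = 0.907
C(4,3)·0.907^3·0.093^1 = 0.27757
C(4,4)·0.907^4·0.093^0 = 0.67675
Sum = 0.954

0.954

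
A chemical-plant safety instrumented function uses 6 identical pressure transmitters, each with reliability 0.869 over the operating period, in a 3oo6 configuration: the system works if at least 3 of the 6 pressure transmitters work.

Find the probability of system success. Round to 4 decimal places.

0.9965

R = Σ_{i=3}^{6} C(6,i) p^i (1−p)^{6−i} with p = 0.869
C(6,3)·0.869^3·0.131^3 = 0.029506
C(6,4)·0.869^4·0.131^2 = 0.146796
C(6,5)·0.869^5·0.131^1 = 0.389513
C(6,6)·0.869^6·0.131^0 = 0.430644
Sum = 0.9965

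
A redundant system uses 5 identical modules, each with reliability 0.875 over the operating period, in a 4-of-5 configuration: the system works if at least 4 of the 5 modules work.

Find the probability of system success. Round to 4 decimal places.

0.8793

R = Σ_{i=4}^{5} C(5,i) p^i (1−p)^{5−i} with p = 0.875
C(5,4)·0.875^4·0.125^1 = 0.366364
C(5,5)·0.875^5·0.125^0 = 0.512909
Sum = 0.8793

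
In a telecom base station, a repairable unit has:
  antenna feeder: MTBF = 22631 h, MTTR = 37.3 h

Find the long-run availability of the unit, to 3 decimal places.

0.998

A(antenna feeder) = MTBF/(MTBF+MTTR) = 22631/(22631+37.3) = 0.998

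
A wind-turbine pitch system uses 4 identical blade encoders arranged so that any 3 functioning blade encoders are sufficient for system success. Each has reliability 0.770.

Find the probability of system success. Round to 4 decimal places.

0.7715

R = Σ_{i=3}^{4} C(4,i) p^i (1−p)^{4−i} with p = 0.770
C(4,3)·0.770^3·0.230^1 = 0.420010
C(4,4)·0.770^4·0.230^0 = 0.351530
Sum = 0.7715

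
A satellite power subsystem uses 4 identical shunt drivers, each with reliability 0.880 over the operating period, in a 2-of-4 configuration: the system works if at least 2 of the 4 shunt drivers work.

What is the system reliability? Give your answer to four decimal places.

0.9937

R = Σ_{i=2}^{4} C(4,i) p^i (1−p)^{4−i} with p = 0.880
C(4,2)·0.880^2·0.120^2 = 0.066908
C(4,3)·0.880^3·0.120^1 = 0.327107
C(4,4)·0.880^4·0.120^0 = 0.599695
Sum = 0.9937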